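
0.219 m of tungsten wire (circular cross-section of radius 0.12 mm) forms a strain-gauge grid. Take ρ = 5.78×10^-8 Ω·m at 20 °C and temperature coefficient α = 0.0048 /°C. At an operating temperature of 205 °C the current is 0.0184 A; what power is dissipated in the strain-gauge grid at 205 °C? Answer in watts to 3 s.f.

1.79×10^-4 W

A = πr² = π(1.2000e-04 m)² = 4.524e-08 m²
R₍20₎ = ρL/A = (5.78×10^-8)(0.219)/(4.524e-08) = 0.2798 Ω
R₍205₎ = R₍20₎(1 + αΔT) = 0.2798 × (1 + 0.0048×185) = 0.5283 Ω
P = I²R = (0.0184)² × 0.5283 = 1.79×10^-4 W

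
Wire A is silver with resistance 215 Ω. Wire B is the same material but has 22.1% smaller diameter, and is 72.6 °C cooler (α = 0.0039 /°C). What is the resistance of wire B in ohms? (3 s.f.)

254 Ω

R ∝ ρL/d² with ρ ∝ (1+αΔT), so R_B/R_A = (1 − 22.1/100)⁻² × (1 − 0.0039×72.6)
= 1.648 × 0.7169 = 1.181
R_B = 1.181 × 215 = 254 Ω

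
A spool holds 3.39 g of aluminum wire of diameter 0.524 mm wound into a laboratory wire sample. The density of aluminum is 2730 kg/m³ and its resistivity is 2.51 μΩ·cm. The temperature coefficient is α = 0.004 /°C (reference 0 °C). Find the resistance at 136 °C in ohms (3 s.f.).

ρ = 2.51 μΩ·cm = 2.51×10^-8 Ω·m
A = π(d/2)² = π(2.6200e-04 m)² = 2.1565e-07 m²
L = m/(density·A) = 0.00339/(2730×2.1565e-07) = 5.758 m
R = ρL/A = (2.51×10^-8)(5.758)/(2.1565e-07) = 0.6702 Ω
R(136 °C) = 0.6702 × (1 + 0.004×136) = 1.03 Ω

1.03 Ω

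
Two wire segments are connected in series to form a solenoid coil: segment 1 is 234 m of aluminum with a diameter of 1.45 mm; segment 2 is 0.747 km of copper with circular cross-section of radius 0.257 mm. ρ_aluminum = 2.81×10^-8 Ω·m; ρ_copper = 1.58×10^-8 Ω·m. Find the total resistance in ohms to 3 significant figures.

60.9 Ω

Segment 1: A = π(d/2)² = π(7.2500e-04 m)² = 1.651e-06 m²
R₁ = ρL/A = (2.81×10^-8)(234)/(1.651e-06) = 3.982 Ω
Segment 2: A = πr² = π(2.5700e-04 m)² = 2.075e-07 m²
R₂ = (1.58×10^-8)(747)/(2.075e-07) = 56.88 Ω
R = R₁ + R₂ = 60.9 Ω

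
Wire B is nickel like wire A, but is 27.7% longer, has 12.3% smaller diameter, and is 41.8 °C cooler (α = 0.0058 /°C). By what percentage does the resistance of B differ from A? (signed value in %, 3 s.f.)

R ∝ ρL/d² with ρ ∝ (1+αΔT), so R_B/R_A = (1 + 27.7/100) × (1 − 12.3/100)⁻² × (1 − 0.0058×41.8)
= 1.277 × 1.3 × 0.7576 = 1.258
(R_B − R_A)/R_A = 1.258 − 1 = 25.8%

25.8%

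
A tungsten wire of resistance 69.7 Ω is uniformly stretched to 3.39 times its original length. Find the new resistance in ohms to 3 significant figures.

Volume constant ⇒ A' = A/k with k = 3.39. R' = ρ(kL)/(A/k) = k²R.
R' = 11.49 × 69.7 = 801 Ω

801 Ω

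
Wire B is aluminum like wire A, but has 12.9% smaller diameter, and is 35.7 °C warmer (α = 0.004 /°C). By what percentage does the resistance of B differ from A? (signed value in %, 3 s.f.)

50.6%

R ∝ ρL/d² with ρ ∝ (1+αΔT), so R_B/R_A = (1 − 12.9/100)⁻² × (1 + 0.004×35.7)
= 1.318 × 1.143 = 1.506
(R_B − R_A)/R_A = 1.506 − 1 = 50.6%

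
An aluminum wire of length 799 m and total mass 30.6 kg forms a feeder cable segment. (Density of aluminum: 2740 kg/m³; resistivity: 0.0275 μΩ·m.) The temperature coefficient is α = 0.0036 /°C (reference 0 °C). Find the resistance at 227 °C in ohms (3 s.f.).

ρ = 0.0275 μΩ·m = 2.75×10^-8 Ω·m
A = m/(density·L) = 30.6/(2740×799) = 1.3977e-05 m²
R = ρL/A = (2.75×10^-8)(799)/(1.3977e-05) = 1.572 Ω
R(227 °C) = 1.572 × (1 + 0.0036×227) = 2.86 Ω

2.86 Ω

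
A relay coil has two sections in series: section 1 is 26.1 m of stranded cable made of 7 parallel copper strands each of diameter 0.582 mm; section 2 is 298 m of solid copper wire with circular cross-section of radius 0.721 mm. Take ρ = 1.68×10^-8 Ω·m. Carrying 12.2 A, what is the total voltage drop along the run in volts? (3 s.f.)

Section 1: A_strand = π(2.9100e-04)² = 2.660e-07 m²; R₁ = ρL/(N·A_s) = (1.68×10^-8)(26.1)/(7×2.660e-07) = 0.2355 Ω
Section 2: A = πr² = π(7.2100e-04 m)² = 1.633e-06 m²
R₂ = (1.68×10^-8)(298)/(1.633e-06) = 3.066 Ω
R = R₁ + R₂ = 3.301 Ω
V = IR = 12.2 × 3.301 = 40.3 V

40.3 V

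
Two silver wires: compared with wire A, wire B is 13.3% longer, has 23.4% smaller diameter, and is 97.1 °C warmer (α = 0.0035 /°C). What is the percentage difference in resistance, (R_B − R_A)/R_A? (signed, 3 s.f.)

R ∝ ρL/d² with ρ ∝ (1+αΔT), so R_B/R_A = (1 + 13.3/100) × (1 − 23.4/100)⁻² × (1 + 0.0035×97.1)
= 1.133 × 1.704 × 1.34 = 2.587
(R_B − R_A)/R_A = 2.587 − 1 = 159%

159%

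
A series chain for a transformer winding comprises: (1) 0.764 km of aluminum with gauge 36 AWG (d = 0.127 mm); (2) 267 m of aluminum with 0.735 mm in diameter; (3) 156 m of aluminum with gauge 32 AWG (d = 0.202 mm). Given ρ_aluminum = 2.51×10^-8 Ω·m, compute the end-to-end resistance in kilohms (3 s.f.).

Seg 1: A = π(0.127/2 mm)² = π(6.3500e-05 m)² = 1.267e-08 m²
R_1 = (2.51×10^-8)(764)/(1.267e-08) = 1514 Ω
Seg 2: A = π(d/2)² = π(3.6750e-04 m)² = 4.243e-07 m²
R_2 = (2.51×10^-8)(267)/(4.243e-07) = 15.8 Ω
Seg 3: A = π(0.202/2 mm)² = π(1.0100e-04 m)² = 3.205e-08 m²
R_3 = (2.51×10^-8)(156)/(3.205e-08) = 122.2 Ω
R_total = R_1 + R_2 + R_3 = 1.65 kΩ

1.65 kΩ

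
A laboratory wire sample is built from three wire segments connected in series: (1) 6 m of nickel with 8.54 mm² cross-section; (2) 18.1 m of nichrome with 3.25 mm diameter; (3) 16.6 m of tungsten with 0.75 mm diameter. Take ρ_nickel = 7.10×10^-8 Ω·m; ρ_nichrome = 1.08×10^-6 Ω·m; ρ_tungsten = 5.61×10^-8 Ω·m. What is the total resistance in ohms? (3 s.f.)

Seg 1: A = 8.54 mm² = 8.540e-06 m²
R_1 = (7.10×10^-8)(6)/(8.540e-06) = 0.04988 Ω
Seg 2: A = π(d/2)² = π(1.6250e-03 m)² = 8.296e-06 m²
R_2 = (1.08×10^-6)(18.1)/(8.296e-06) = 2.356 Ω
Seg 3: A = π(d/2)² = π(3.7500e-04 m)² = 4.418e-07 m²
R_3 = (5.61×10^-8)(16.6)/(4.418e-07) = 2.108 Ω
R_total = R_1 + R_2 + R_3 = 4.51 Ω

4.51 Ω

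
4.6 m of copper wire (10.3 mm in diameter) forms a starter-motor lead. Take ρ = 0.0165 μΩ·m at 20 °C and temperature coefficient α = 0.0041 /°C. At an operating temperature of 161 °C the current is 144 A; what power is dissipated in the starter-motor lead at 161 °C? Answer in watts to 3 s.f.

29.8 W

ρ = 0.0165 μΩ·m = 1.65×10^-8 Ω·m
A = π(d/2)² = π(5.1500e-03 m)² = 8.332e-05 m²
R₍20₎ = ρL/A = (1.65×10^-8)(4.6)/(8.332e-05) = 9.109×10^-4 Ω
R₍161₎ = R₍20₎(1 + αΔT) = 9.109×10^-4 × (1 + 0.0041×141) = 0.001438 Ω
P = I²R = (144)² × 0.001438 = 29.8 W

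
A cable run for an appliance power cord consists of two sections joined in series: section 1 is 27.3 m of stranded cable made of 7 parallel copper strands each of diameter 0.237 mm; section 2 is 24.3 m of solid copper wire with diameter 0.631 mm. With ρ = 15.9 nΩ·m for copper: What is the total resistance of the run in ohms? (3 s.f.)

2.64 Ω

ρ = 15.9 nΩ·m = 1.59×10^-8 Ω·m
Section 1: A_strand = π(1.1850e-04)² = 4.412e-08 m²; R₁ = ρL/(N·A_s) = (1.59×10^-8)(27.3)/(7×4.412e-08) = 1.406 Ω
Section 2: A = π(d/2)² = π(3.1550e-04 m)² = 3.127e-07 m²
R₂ = (1.59×10^-8)(24.3)/(3.127e-07) = 1.236 Ω
R = R₁ + R₂ = 2.64 Ω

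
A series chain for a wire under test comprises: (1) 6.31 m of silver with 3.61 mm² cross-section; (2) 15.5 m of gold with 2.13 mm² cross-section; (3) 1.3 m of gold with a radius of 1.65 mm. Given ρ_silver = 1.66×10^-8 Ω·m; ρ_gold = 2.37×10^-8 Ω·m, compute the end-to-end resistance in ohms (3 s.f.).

0.205 Ω

Seg 1: A = 3.61 mm² = 3.610e-06 m²
R_1 = (1.66×10^-8)(6.31)/(3.610e-06) = 0.02902 Ω
Seg 2: A = 2.13 mm² = 2.130e-06 m²
R_2 = (2.37×10^-8)(15.5)/(2.130e-06) = 0.1725 Ω
Seg 3: A = πr² = π(1.6500e-03 m)² = 8.553e-06 m²
R_3 = (2.37×10^-8)(1.3)/(8.553e-06) = 0.003602 Ω
R_total = R_1 + R_2 + R_3 = 0.205 Ω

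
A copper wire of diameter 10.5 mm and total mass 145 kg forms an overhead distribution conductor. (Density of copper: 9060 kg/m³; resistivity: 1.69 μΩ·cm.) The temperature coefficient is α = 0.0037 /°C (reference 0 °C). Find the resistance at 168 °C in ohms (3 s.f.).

ρ = 1.69 μΩ·cm = 1.69×10^-8 Ω·m
A = π(d/2)² = π(5.2500e-03 m)² = 8.6590e-05 m²
L = m/(density·A) = 145/(9060×8.6590e-05) = 184.8 m
R = ρL/A = (1.69×10^-8)(184.8)/(8.6590e-05) = 0.03607 Ω
R(168 °C) = 0.03607 × (1 + 0.0037×168) = 0.0585 Ω

0.0585 Ω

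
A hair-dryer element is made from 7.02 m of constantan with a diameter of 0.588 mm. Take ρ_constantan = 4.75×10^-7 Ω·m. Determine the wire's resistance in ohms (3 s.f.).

A = π(d/2)² = π(2.9400e-04 m)² = 2.715e-07 m²
R = ρL/A = (4.75×10^-7)(7.02 m)/(2.715e-07 m²) = 12.3 Ω

12.3 Ω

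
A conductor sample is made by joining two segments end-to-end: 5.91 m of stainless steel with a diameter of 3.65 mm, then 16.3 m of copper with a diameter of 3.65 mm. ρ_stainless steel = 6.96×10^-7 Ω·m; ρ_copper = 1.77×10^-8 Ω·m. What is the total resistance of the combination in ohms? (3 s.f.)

Segment 1: A = π(d/2)² = π(1.8250e-03 m)² = 1.046e-05 m²
R₁ = ρL/A = (6.96×10^-7)(5.91)/(1.046e-05) = 0.3931 Ω
R₂ = (1.77×10^-8)(16.3)/(1.046e-05) = 0.02757 Ω
R = R₁ + R₂ = 0.421 Ω

0.421 Ω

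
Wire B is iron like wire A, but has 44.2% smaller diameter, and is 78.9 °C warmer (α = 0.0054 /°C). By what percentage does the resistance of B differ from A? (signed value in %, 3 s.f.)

R ∝ ρL/d² with ρ ∝ (1+αΔT), so R_B/R_A = (1 − 44.2/100)⁻² × (1 + 0.0054×78.9)
= 3.212 × 1.426 = 4.58
(R_B − R_A)/R_A = 4.58 − 1 = 358%

358%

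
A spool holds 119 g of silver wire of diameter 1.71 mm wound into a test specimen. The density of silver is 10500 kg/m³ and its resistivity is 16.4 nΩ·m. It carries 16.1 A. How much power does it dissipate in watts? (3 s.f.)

ρ = 16.4 nΩ·m = 1.64×10^-8 Ω·m
A = π(d/2)² = π(8.5500e-04 m)² = 2.2966e-06 m²
L = m/(density·A) = 0.119/(10500×2.2966e-06) = 4.935 m
R = ρL/A = (1.64×10^-8)(4.935)/(2.2966e-06) = 0.03524 Ω
P = I²R = (16.1)² × 0.03524 = 9.13 W

9.13 W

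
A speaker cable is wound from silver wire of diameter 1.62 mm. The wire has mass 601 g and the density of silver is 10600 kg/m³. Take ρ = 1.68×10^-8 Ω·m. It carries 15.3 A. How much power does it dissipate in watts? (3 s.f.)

52.5 W

A = π(d/2)² = π(8.1000e-04 m)² = 2.0612e-06 m²
L = m/(density·A) = 0.601/(10600×2.0612e-06) = 27.51 m
R = ρL/A = (1.68×10^-8)(27.51)/(2.0612e-06) = 0.2242 Ω
P = I²R = (15.3)² × 0.2242 = 52.5 W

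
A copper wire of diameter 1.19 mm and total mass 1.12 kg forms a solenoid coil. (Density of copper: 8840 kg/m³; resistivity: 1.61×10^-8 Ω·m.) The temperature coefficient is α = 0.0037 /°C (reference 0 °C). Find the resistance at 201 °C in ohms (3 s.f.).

2.88 Ω

A = π(d/2)² = π(5.9500e-04 m)² = 1.1122e-06 m²
L = m/(density·A) = 1.12/(8840×1.1122e-06) = 113.9 m
R = ρL/A = (1.61×10^-8)(113.9)/(1.1122e-06) = 1.649 Ω
R(201 °C) = 1.649 × (1 + 0.0037×201) = 2.88 Ω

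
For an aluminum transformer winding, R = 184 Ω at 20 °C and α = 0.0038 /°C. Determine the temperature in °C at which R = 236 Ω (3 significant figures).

94.4 °C

R = R₀(1 + α(T − T₀)) ⇒ T = T₀ + (R/R₀ − 1)/α
T = 20 + (236/184 − 1)/0.0038 = 20 + (0.2826)/0.0038 = 94.4 °C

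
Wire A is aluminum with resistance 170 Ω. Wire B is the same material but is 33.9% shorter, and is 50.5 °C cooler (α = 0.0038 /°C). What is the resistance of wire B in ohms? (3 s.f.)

90.8 Ω

R ∝ ρL/d² with ρ ∝ (1+αΔT), so R_B/R_A = (1 − 33.9/100) × (1 − 0.0038×50.5)
= 0.661 × 0.8081 = 0.5342
R_B = 0.5342 × 170 = 90.8 Ω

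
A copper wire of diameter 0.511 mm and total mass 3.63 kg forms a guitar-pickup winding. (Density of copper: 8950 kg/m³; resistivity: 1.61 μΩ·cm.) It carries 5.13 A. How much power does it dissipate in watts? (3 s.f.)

4090 W

ρ = 1.61 μΩ·cm = 1.61×10^-8 Ω·m
A = π(d/2)² = π(2.5550e-04 m)² = 2.0508e-07 m²
L = m/(density·A) = 3.63/(8950×2.0508e-07) = 1978 m
R = ρL/A = (1.61×10^-8)(1978)/(2.0508e-07) = 155.3 Ω
P = I²R = (5.13)² × 155.3 = 4090 W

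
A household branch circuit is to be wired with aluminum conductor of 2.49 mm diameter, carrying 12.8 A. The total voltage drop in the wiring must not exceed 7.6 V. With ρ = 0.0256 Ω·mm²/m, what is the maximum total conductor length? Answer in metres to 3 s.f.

113 m

ρ = 0.0256 Ω·mm²/m = 2.56×10^-8 Ω·m
A = π(d/2)² = π(1.2450e-03 m)² = 4.870e-06 m²
L_max = V_max·A/(1·ρI) = (7.6)(4.870e-06)/(2.56×10^-8×12.8) = 113 m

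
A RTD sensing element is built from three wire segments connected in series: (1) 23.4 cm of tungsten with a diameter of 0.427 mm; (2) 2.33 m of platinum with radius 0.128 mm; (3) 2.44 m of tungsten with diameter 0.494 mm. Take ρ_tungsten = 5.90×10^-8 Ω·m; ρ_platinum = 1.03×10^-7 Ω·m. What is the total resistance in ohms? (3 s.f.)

Seg 1: A = π(d/2)² = π(2.1350e-04 m)² = 1.432e-07 m²
R_1 = (5.90×10^-8)(0.234)/(1.432e-07) = 0.09641 Ω
Seg 2: A = πr² = π(1.2800e-04 m)² = 5.147e-08 m²
R_2 = (1.03×10^-7)(2.33)/(5.147e-08) = 4.663 Ω
Seg 3: A = π(d/2)² = π(2.4700e-04 m)² = 1.917e-07 m²
R_3 = (5.90×10^-8)(2.44)/(1.917e-07) = 0.7511 Ω
R_total = R_1 + R_2 + R_3 = 5.51 Ω

5.51 Ω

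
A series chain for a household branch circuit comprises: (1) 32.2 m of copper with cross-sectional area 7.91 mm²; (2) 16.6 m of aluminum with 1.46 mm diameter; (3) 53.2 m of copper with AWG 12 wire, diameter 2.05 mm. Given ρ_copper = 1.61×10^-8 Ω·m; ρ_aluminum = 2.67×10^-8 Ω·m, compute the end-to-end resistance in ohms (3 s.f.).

0.590 Ω

Seg 1: A = 7.91 mm² = 7.910e-06 m²
R_1 = (1.61×10^-8)(32.2)/(7.910e-06) = 0.06554 Ω
Seg 2: A = π(d/2)² = π(7.3000e-04 m)² = 1.674e-06 m²
R_2 = (2.67×10^-8)(16.6)/(1.674e-06) = 0.2647 Ω
Seg 3: A = π(2.05/2 mm)² = π(1.0250e-03 m)² = 3.301e-06 m²
R_3 = (1.61×10^-8)(53.2)/(3.301e-06) = 0.2595 Ω
R_total = R_1 + R_2 + R_3 = 0.590 Ω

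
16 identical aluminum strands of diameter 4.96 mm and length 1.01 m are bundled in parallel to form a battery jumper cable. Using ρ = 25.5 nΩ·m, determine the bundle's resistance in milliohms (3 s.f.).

ρ = 25.5 nΩ·m = 2.55×10^-8 Ω·m
A_strand = π(2.4800e-03 m)² = 1.932e-05 m²
R_strand = ρL/A = (2.55×10^-8)(1.01)/(1.932e-05) = 0.001333 Ω
R_total = R_strand/N = 0.001333/16 = 0.0833 mΩ

0.0833 mΩ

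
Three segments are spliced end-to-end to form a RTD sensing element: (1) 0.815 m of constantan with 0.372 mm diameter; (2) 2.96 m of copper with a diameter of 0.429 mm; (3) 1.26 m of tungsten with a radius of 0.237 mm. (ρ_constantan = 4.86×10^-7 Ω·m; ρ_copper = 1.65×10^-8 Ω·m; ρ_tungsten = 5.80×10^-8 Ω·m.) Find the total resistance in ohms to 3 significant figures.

4.40 Ω

Seg 1: A = π(d/2)² = π(1.8600e-04 m)² = 1.087e-07 m²
R_1 = (4.86×10^-7)(0.815)/(1.087e-07) = 3.644 Ω
Seg 2: A = π(d/2)² = π(2.1450e-04 m)² = 1.445e-07 m²
R_2 = (1.65×10^-8)(2.96)/(1.445e-07) = 0.3379 Ω
Seg 3: A = πr² = π(2.3700e-04 m)² = 1.765e-07 m²
R_3 = (5.80×10^-8)(1.26)/(1.765e-07) = 0.4141 Ω
R_total = R_1 + R_2 + R_3 = 4.40 Ω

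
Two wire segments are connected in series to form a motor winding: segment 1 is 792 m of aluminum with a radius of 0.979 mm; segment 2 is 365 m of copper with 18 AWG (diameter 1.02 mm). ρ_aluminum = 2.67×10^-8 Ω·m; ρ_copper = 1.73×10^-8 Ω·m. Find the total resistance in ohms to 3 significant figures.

14.8 Ω

Segment 1: A = πr² = π(9.7900e-04 m)² = 3.011e-06 m²
R₁ = ρL/A = (2.67×10^-8)(792)/(3.011e-06) = 7.023 Ω
Segment 2: A = π(1.02/2 mm)² = π(5.1000e-04 m)² = 8.171e-07 m²
R₂ = (1.73×10^-8)(365)/(8.171e-07) = 7.728 Ω
R = R₁ + R₂ = 14.8 Ω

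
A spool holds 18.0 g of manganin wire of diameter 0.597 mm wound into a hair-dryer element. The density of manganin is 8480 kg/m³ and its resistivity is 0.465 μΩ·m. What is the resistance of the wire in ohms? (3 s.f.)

12.6 Ω

ρ = 0.465 μΩ·m = 4.65×10^-7 Ω·m
A = π(d/2)² = π(2.9850e-04 m)² = 2.7992e-07 m²
L = m/(density·A) = 0.018/(8480×2.7992e-07) = 7.583 m
R = ρL/A = (4.65×10^-7)(7.583)/(2.7992e-07) = 12.6 Ω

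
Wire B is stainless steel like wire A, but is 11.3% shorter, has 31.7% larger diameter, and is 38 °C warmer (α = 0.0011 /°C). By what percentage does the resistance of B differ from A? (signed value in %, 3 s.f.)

R ∝ ρL/d² with ρ ∝ (1+αΔT), so R_B/R_A = (1 − 11.3/100) × (1 + 31.7/100)⁻² × (1 + 0.0011×38)
= 0.887 × 0.5765 × 1.042 = 0.5328
(R_B − R_A)/R_A = 0.5328 − 1 = -46.7%

-46.7%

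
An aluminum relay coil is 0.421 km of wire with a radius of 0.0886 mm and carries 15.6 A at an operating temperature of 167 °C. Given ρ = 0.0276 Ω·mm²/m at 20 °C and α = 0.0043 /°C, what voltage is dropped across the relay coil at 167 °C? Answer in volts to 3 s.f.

ρ = 0.0276 Ω·mm²/m = 2.76×10^-8 Ω·m
A = πr² = π(8.8600e-05 m)² = 2.466e-08 m²
R₍20₎ = ρL/A = (2.76×10^-8)(421)/(2.466e-08) = 471.2 Ω
R₍167₎ = R₍20₎(1 + αΔT) = 471.2 × (1 + 0.0043×147) = 769 Ω
V = IR = 15.6 × 769 = 12000 V

12000 V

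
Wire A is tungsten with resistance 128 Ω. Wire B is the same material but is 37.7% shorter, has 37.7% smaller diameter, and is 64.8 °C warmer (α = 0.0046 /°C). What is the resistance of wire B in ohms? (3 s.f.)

267 Ω

R ∝ ρL/d² with ρ ∝ (1+αΔT), so R_B/R_A = (1 − 37.7/100) × (1 − 37.7/100)⁻² × (1 + 0.0046×64.8)
= 0.623 × 2.576 × 1.298 = 2.084
R_B = 2.084 × 128 = 267 Ω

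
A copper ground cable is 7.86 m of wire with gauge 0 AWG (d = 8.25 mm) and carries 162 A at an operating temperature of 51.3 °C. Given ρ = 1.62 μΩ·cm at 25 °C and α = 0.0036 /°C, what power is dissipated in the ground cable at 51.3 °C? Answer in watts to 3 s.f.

ρ = 1.62 μΩ·cm = 1.62×10^-8 Ω·m
A = π(8.25/2 mm)² = π(4.1250e-03 m)² = 5.346e-05 m²
R₍25₎ = ρL/A = (1.62×10^-8)(7.86)/(5.346e-05) = 0.002382 Ω
R₍51.3₎ = R₍25₎(1 + αΔT) = 0.002382 × (1 + 0.0036×26.3) = 0.002608 Ω
P = I²R = (162)² × 0.002608 = 68.4 W

68.4 W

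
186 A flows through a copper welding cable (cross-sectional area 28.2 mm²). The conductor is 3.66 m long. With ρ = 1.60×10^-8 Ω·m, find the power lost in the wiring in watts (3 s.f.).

A = 28.2 mm² = 2.820e-05 m²
R = ρL/A = (1.60×10^-8)(3.66)/(2.820e-05) = 0.002077 Ω
P = I²R = (186)² × 0.002077 = 71.8 W

71.8 W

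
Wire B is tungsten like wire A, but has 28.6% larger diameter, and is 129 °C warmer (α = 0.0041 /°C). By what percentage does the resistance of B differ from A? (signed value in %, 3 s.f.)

R ∝ ρL/d² with ρ ∝ (1+αΔT), so R_B/R_A = (1 + 28.6/100)⁻² × (1 + 0.0041×129)
= 0.6047 × 1.529 = 0.9245
(R_B − R_A)/R_A = 0.9245 − 1 = -7.55%

-7.55%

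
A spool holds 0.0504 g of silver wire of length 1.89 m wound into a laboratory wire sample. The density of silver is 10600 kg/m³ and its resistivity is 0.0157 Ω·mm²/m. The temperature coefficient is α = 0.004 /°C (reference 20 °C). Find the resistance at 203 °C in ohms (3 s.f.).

ρ = 0.0157 Ω·mm²/m = 1.57×10^-8 Ω·m
A = m/(density·L) = 5.040×10^-5/(10600×1.89) = 2.5157e-09 m²
R = ρL/A = (1.57×10^-8)(1.89)/(2.5157e-09) = 11.8 Ω
R(203 °C) = 11.8 × (1 + 0.004×183) = 20.4 Ω

20.4 Ω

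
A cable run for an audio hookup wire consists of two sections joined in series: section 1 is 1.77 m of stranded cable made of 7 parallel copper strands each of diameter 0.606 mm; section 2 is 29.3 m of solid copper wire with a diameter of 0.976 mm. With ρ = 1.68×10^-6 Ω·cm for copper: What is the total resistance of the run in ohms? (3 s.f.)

ρ = 1.68×10^-6 Ω·cm = 1.68×10^-8 Ω·m
Section 1: A_strand = π(3.0300e-04)² = 2.884e-07 m²; R₁ = ρL/(N·A_s) = (1.68×10^-8)(1.77)/(7×2.884e-07) = 0.01473 Ω
Section 2: A = π(d/2)² = π(4.8800e-04 m)² = 7.482e-07 m²
R₂ = (1.68×10^-8)(29.3)/(7.482e-07) = 0.6579 Ω
R = R₁ + R₂ = 0.673 Ω

0.673 Ω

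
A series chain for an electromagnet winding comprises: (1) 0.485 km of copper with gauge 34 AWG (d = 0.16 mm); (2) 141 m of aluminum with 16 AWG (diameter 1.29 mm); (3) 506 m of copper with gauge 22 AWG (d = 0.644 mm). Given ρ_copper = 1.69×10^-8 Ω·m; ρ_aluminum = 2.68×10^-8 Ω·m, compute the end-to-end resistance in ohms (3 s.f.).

Seg 1: A = π(0.16/2 mm)² = π(8.0000e-05 m)² = 2.011e-08 m²
R_1 = (1.69×10^-8)(485)/(2.011e-08) = 407.7 Ω
Seg 2: A = π(1.29/2 mm)² = π(6.4500e-04 m)² = 1.307e-06 m²
R_2 = (2.68×10^-8)(141)/(1.307e-06) = 2.891 Ω
Seg 3: A = π(0.644/2 mm)² = π(3.2200e-04 m)² = 3.257e-07 m²
R_3 = (1.69×10^-8)(506)/(3.257e-07) = 26.25 Ω
R_total = R_1 + R_2 + R_3 = 437 Ω

437 Ω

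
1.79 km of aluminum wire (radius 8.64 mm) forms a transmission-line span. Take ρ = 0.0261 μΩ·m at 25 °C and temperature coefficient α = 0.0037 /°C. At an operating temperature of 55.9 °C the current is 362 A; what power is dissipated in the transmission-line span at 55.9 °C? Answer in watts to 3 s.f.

ρ = 0.0261 μΩ·m = 2.61×10^-8 Ω·m
A = πr² = π(8.6400e-03 m)² = 2.345e-04 m²
R₍25₎ = ρL/A = (2.61×10^-8)(1790)/(2.345e-04) = 0.1992 Ω
R₍55.9₎ = R₍25₎(1 + αΔT) = 0.1992 × (1 + 0.0037×30.9) = 0.222 Ω
P = I²R = (362)² × 0.222 = 29100 W

29100 W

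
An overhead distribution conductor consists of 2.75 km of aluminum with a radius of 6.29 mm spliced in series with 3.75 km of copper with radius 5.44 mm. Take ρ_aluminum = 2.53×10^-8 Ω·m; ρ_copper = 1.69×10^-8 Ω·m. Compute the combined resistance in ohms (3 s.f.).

Segment 1: A = πr² = π(6.2900e-03 m)² = 1.243e-04 m²
R₁ = ρL/A = (2.53×10^-8)(2750)/(1.243e-04) = 0.5598 Ω
Segment 2: A = πr² = π(5.4400e-03 m)² = 9.297e-05 m²
R₂ = (1.69×10^-8)(3750)/(9.297e-05) = 0.6817 Ω
R = R₁ + R₂ = 1.24 Ω

1.24 Ω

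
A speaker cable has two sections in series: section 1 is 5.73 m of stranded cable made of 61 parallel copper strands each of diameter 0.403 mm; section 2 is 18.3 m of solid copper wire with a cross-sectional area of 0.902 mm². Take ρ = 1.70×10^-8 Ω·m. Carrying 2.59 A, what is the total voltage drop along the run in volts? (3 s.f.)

Section 1: A_strand = π(2.0150e-04)² = 1.276e-07 m²; R₁ = ρL/(N·A_s) = (1.70×10^-8)(5.73)/(61×1.276e-07) = 0.01252 Ω
Section 2: A = 0.902 mm² = 9.020e-07 m²
R₂ = (1.70×10^-8)(18.3)/(9.020e-07) = 0.3449 Ω
R = R₁ + R₂ = 0.3574 Ω
V = IR = 2.59 × 0.3574 = 0.926 V

0.926 V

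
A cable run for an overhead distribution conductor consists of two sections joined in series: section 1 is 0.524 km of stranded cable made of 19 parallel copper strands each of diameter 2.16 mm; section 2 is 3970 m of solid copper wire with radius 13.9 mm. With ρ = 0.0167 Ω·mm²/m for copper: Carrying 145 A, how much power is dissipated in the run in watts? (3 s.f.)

4940 W

ρ = 0.0167 Ω·mm²/m = 1.67×10^-8 Ω·m
Section 1: A_strand = π(1.0800e-03)² = 3.664e-06 m²; R₁ = ρL/(N·A_s) = (1.67×10^-8)(524)/(19×3.664e-06) = 0.1257 Ω
Section 2: A = πr² = π(1.3900e-02 m)² = 6.070e-04 m²
R₂ = (1.67×10^-8)(3970)/(6.070e-04) = 0.1092 Ω
R = R₁ + R₂ = 0.2349 Ω
P = I²R = (145)² × 0.2349 = 4940 W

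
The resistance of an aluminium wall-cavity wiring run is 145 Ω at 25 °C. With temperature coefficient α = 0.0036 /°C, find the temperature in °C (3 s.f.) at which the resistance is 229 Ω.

186 °C

R = R₀(1 + α(T − T₀)) ⇒ T = T₀ + (R/R₀ − 1)/α
T = 25 + (229/145 − 1)/0.0036 = 25 + (0.5793)/0.0036 = 186 °C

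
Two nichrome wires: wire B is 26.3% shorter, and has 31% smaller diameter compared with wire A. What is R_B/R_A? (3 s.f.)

1.55

R ∝ L/d², so R_B/R_A = (1 − 26.3/100) × (1 − 31/100)⁻²
= 0.737 × 2.1 = 1.55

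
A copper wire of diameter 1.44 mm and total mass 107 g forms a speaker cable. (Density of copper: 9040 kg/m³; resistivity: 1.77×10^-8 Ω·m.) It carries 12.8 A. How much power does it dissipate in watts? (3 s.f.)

12.9 W

A = π(d/2)² = π(7.2000e-04 m)² = 1.6286e-06 m²
L = m/(density·A) = 0.107/(9040×1.6286e-06) = 7.268 m
R = ρL/A = (1.77×10^-8)(7.268)/(1.6286e-06) = 0.07899 Ω
P = I²R = (12.8)² × 0.07899 = 12.9 W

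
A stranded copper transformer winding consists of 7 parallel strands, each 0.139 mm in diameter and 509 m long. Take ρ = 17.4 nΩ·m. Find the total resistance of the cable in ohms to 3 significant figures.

83.4 Ω

ρ = 17.4 nΩ·m = 1.74×10^-8 Ω·m
A_strand = π(6.9500e-05 m)² = 1.517e-08 m²
R_strand = ρL/A = (1.74×10^-8)(509)/(1.517e-08) = 583.6 Ω
R_total = R_strand/N = 583.6/7 = 83.4 Ω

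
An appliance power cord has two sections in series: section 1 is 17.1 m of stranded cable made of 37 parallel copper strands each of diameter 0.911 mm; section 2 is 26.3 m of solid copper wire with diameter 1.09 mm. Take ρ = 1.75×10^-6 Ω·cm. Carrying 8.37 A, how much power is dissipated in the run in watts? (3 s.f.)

35.4 W

ρ = 1.75×10^-6 Ω·cm = 1.75×10^-8 Ω·m
Section 1: A_strand = π(4.5550e-04)² = 6.518e-07 m²; R₁ = ρL/(N·A_s) = (1.75×10^-8)(17.1)/(37×6.518e-07) = 0.01241 Ω
Section 2: A = π(d/2)² = π(5.4500e-04 m)² = 9.331e-07 m²
R₂ = (1.75×10^-8)(26.3)/(9.331e-07) = 0.4932 Ω
R = R₁ + R₂ = 0.5056 Ω
P = I²R = (8.37)² × 0.5056 = 35.4 W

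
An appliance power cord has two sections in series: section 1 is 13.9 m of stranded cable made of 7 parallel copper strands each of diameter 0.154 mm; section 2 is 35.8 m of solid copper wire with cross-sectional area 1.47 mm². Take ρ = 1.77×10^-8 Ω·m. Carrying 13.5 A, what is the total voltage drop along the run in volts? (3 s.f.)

Section 1: A_strand = π(7.7000e-05)² = 1.863e-08 m²; R₁ = ρL/(N·A_s) = (1.77×10^-8)(13.9)/(7×1.863e-08) = 1.887 Ω
Section 2: A = 1.47 mm² = 1.470e-06 m²
R₂ = (1.77×10^-8)(35.8)/(1.470e-06) = 0.4311 Ω
R = R₁ + R₂ = 2.318 Ω
V = IR = 13.5 × 2.318 = 31.3 V

31.3 V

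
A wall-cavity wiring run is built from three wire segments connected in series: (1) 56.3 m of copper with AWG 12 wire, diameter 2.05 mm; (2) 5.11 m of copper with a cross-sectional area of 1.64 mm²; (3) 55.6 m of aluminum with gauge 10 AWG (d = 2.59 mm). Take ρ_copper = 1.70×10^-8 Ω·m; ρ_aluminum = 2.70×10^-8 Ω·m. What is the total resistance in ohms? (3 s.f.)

0.628 Ω

Seg 1: A = π(2.05/2 mm)² = π(1.0250e-03 m)² = 3.301e-06 m²
R_1 = (1.70×10^-8)(56.3)/(3.301e-06) = 0.29 Ω
Seg 2: A = 1.64 mm² = 1.640e-06 m²
R_2 = (1.70×10^-8)(5.11)/(1.640e-06) = 0.05297 Ω
Seg 3: A = π(2.59/2 mm)² = π(1.2950e-03 m)² = 5.269e-06 m²
R_3 = (2.70×10^-8)(55.6)/(5.269e-06) = 0.2849 Ω
R_total = R_1 + R_2 + R_3 = 0.628 Ω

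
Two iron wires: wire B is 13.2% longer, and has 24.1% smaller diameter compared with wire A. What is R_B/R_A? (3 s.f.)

1.97

R ∝ L/d², so R_B/R_A = (1 + 13.2/100) × (1 − 24.1/100)⁻²
= 1.132 × 1.736 = 1.97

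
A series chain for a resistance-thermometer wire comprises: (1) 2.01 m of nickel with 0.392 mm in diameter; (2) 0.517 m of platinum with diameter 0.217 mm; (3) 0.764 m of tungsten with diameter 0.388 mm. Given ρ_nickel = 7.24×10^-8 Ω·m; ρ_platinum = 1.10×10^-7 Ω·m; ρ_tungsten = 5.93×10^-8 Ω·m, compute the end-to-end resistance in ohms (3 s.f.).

3.13 Ω

Seg 1: A = π(d/2)² = π(1.9600e-04 m)² = 1.207e-07 m²
R_1 = (7.24×10^-8)(2.01)/(1.207e-07) = 1.206 Ω
Seg 2: A = π(d/2)² = π(1.0850e-04 m)² = 3.698e-08 m²
R_2 = (1.10×10^-7)(0.517)/(3.698e-08) = 1.538 Ω
Seg 3: A = π(d/2)² = π(1.9400e-04 m)² = 1.182e-07 m²
R_3 = (5.93×10^-8)(0.764)/(1.182e-07) = 0.3832 Ω
R_total = R_1 + R_2 + R_3 = 3.13 Ω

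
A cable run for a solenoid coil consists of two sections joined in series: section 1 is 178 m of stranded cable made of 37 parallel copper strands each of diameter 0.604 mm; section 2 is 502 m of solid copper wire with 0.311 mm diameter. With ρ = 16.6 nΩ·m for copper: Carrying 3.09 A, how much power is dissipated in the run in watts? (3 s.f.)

ρ = 16.6 nΩ·m = 1.66×10^-8 Ω·m
Section 1: A_strand = π(3.0200e-04)² = 2.865e-07 m²; R₁ = ρL/(N·A_s) = (1.66×10^-8)(178)/(37×2.865e-07) = 0.2787 Ω
Section 2: A = π(d/2)² = π(1.5550e-04 m)² = 7.596e-08 m²
R₂ = (1.66×10^-8)(502)/(7.596e-08) = 109.7 Ω
R = R₁ + R₂ = 110 Ω
P = I²R = (3.09)² × 110 = 1050 W

1050 W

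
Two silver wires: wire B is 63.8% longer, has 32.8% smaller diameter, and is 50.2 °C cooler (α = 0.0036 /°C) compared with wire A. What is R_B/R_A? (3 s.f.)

2.97

R ∝ ρL/d² with ρ ∝ (1+αΔT), so R_B/R_A = (1 + 63.8/100) × (1 − 32.8/100)⁻² × (1 − 0.0036×50.2)
= 1.638 × 2.214 × 0.8193 = 2.97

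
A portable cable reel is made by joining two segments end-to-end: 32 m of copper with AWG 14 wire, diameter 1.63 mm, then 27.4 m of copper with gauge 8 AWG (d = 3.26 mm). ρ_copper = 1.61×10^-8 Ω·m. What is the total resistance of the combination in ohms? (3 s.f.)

Segment 1: A = π(1.63/2 mm)² = π(8.1500e-04 m)² = 2.087e-06 m²
R₁ = ρL/A = (1.61×10^-8)(32)/(2.087e-06) = 0.2469 Ω
Segment 2: A = π(3.26/2 mm)² = π(1.6300e-03 m)² = 8.347e-06 m²
R₂ = (1.61×10^-8)(27.4)/(8.347e-06) = 0.05285 Ω
R = R₁ + R₂ = 0.300 Ω

0.300 Ω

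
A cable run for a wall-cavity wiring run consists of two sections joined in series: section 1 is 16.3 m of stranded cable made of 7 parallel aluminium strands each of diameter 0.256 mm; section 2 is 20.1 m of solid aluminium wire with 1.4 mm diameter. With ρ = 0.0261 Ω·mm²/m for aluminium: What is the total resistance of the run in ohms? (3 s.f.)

1.52 Ω

ρ = 0.0261 Ω·mm²/m = 2.61×10^-8 Ω·m
Section 1: A_strand = π(1.2800e-04)² = 5.147e-08 m²; R₁ = ρL/(N·A_s) = (2.61×10^-8)(16.3)/(7×5.147e-08) = 1.181 Ω
Section 2: A = π(d/2)² = π(7.0000e-04 m)² = 1.539e-06 m²
R₂ = (2.61×10^-8)(20.1)/(1.539e-06) = 0.3408 Ω
R = R₁ + R₂ = 1.52 Ω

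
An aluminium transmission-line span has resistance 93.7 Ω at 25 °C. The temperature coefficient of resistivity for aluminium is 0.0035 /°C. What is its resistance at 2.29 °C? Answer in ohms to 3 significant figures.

ΔT = 2.29 − 25 = -22.7 °C
R = R₀(1 + αΔT) = 93.7 × (1 + 0.0035×-22.7) = 93.7 × 0.9205 = 86.3 Ω

86.3 Ω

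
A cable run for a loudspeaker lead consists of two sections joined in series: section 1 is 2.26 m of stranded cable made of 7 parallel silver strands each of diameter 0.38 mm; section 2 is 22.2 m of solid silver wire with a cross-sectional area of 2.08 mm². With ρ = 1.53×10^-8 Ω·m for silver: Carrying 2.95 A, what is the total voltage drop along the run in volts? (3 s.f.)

Section 1: A_strand = π(1.9000e-04)² = 1.134e-07 m²; R₁ = ρL/(N·A_s) = (1.53×10^-8)(2.26)/(7×1.134e-07) = 0.04356 Ω
Section 2: A = 2.08 mm² = 2.080e-06 m²
R₂ = (1.53×10^-8)(22.2)/(2.080e-06) = 0.1633 Ω
R = R₁ + R₂ = 0.2069 Ω
V = IR = 2.95 × 0.2069 = 0.610 V

0.610 V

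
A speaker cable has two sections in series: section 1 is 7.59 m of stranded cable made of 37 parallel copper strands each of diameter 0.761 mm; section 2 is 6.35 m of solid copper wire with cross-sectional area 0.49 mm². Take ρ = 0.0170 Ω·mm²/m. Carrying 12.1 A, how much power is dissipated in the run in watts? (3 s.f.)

ρ = 0.0170 Ω·mm²/m = 1.70×10^-8 Ω·m
Section 1: A_strand = π(3.8050e-04)² = 4.548e-07 m²; R₁ = ρL/(N·A_s) = (1.70×10^-8)(7.59)/(37×4.548e-07) = 0.007667 Ω
Section 2: A = 0.49 mm² = 4.900e-07 m²
R₂ = (1.70×10^-8)(6.35)/(4.900e-07) = 0.2203 Ω
R = R₁ + R₂ = 0.228 Ω
P = I²R = (12.1)² × 0.228 = 33.4 W

33.4 W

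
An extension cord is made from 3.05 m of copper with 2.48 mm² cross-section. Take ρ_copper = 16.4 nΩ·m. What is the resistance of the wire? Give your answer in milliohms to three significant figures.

20.2 mΩ

ρ = 16.4 nΩ·m = 1.64×10^-8 Ω·m
A = 2.48 mm² = 2.480e-06 m²
R = ρL/A = (1.64×10^-8)(3.05 m)/(2.480e-06 m²) = 20.2 mΩ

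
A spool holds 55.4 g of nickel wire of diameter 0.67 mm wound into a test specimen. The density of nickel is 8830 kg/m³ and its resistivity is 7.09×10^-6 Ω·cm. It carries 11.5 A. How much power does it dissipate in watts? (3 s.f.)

473 W

ρ = 7.09×10^-6 Ω·cm = 7.09×10^-8 Ω·m
A = π(d/2)² = π(3.3500e-04 m)² = 3.5257e-07 m²
L = m/(density·A) = 0.0554/(8830×3.5257e-07) = 17.8 m
R = ρL/A = (7.09×10^-8)(17.8)/(3.5257e-07) = 3.579 Ω
P = I²R = (11.5)² × 3.579 = 473 W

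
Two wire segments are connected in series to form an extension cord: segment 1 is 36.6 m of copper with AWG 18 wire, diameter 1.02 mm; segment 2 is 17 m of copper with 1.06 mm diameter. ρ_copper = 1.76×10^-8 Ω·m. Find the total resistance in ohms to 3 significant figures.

1.13 Ω

Segment 1: A = π(1.02/2 mm)² = π(5.1000e-04 m)² = 8.171e-07 m²
R₁ = ρL/A = (1.76×10^-8)(36.6)/(8.171e-07) = 0.7883 Ω
Segment 2: A = π(d/2)² = π(5.3000e-04 m)² = 8.825e-07 m²
R₂ = (1.76×10^-8)(17)/(8.825e-07) = 0.339 Ω
R = R₁ + R₂ = 1.13 Ω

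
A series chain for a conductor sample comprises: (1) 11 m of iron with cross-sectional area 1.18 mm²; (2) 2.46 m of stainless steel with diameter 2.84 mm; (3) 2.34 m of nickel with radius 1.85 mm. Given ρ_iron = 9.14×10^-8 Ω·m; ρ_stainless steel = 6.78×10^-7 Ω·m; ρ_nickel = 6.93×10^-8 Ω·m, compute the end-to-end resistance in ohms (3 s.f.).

Seg 1: A = 1.18 mm² = 1.180e-06 m²
R_1 = (9.14×10^-8)(11)/(1.180e-06) = 0.852 Ω
Seg 2: A = π(d/2)² = π(1.4200e-03 m)² = 6.335e-06 m²
R_2 = (6.78×10^-7)(2.46)/(6.335e-06) = 0.2633 Ω
Seg 3: A = πr² = π(1.8500e-03 m)² = 1.075e-05 m²
R_3 = (6.93×10^-8)(2.34)/(1.075e-05) = 0.01508 Ω
R_total = R_1 + R_2 + R_3 = 1.13 Ω

1.13 Ω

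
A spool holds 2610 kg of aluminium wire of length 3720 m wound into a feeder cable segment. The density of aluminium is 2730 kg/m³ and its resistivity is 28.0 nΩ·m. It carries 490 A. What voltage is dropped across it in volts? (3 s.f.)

ρ = 28.0 nΩ·m = 2.80×10^-8 Ω·m
A = m/(density·L) = 2610/(2730×3720) = 2.5700e-04 m²
R = ρL/A = (2.80×10^-8)(3720)/(2.5700e-04) = 0.4053 Ω
V = IR = 490 × 0.4053 = 199 V

199 V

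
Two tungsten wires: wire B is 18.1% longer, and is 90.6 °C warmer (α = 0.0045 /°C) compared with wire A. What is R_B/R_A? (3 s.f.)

R ∝ ρL/d² with ρ ∝ (1+αΔT), so R_B/R_A = (1 + 18.1/100) × (1 + 0.0045×90.6)
= 1.181 × 1.408 = 1.66

1.66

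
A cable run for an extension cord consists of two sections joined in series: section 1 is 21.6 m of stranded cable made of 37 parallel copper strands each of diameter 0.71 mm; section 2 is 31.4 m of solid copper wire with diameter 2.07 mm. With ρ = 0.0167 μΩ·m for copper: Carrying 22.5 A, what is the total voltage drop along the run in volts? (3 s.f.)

4.06 V

ρ = 0.0167 μΩ·m = 1.67×10^-8 Ω·m
Section 1: A_strand = π(3.5500e-04)² = 3.959e-07 m²; R₁ = ρL/(N·A_s) = (1.67×10^-8)(21.6)/(37×3.959e-07) = 0.02462 Ω
Section 2: A = π(d/2)² = π(1.0350e-03 m)² = 3.365e-06 m²
R₂ = (1.67×10^-8)(31.4)/(3.365e-06) = 0.1558 Ω
R = R₁ + R₂ = 0.1804 Ω
V = IR = 22.5 × 0.1804 = 4.06 V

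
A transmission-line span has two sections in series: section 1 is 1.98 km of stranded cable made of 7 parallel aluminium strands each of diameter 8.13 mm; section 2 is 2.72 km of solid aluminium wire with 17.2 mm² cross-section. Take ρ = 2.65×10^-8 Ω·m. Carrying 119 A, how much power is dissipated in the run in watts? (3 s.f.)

61400 W

Section 1: A_strand = π(4.0650e-03)² = 5.191e-05 m²; R₁ = ρL/(N·A_s) = (2.65×10^-8)(1980)/(7×5.191e-05) = 0.1444 Ω
Section 2: A = 17.2 mm² = 1.720e-05 m²
R₂ = (2.65×10^-8)(2720)/(1.720e-05) = 4.191 Ω
R = R₁ + R₂ = 4.335 Ω
P = I²R = (119)² × 4.335 = 61400 W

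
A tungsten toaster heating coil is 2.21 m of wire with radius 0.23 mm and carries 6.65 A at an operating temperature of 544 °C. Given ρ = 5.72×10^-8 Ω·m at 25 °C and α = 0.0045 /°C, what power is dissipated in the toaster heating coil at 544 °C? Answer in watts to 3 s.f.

112 W

A = πr² = π(2.3000e-04 m)² = 1.662e-07 m²
R₍25₎ = ρL/A = (5.72×10^-8)(2.21)/(1.662e-07) = 0.7606 Ω
R₍544₎ = R₍25₎(1 + αΔT) = 0.7606 × (1 + 0.0045×519) = 2.537 Ω
P = I²R = (6.65)² × 2.537 = 112 W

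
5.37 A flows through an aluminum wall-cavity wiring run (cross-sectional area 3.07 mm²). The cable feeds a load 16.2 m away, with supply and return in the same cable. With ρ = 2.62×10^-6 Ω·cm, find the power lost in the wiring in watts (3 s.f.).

ρ = 2.62×10^-6 Ω·cm = 2.62×10^-8 Ω·m
A = 3.07 mm² = 3.070e-06 m²
Total conductor length (both ways) L = 2 × 16.2 = 32.4 m
R = ρL/A = (2.62×10^-8)(32.4)/(3.070e-06) = 0.2765 Ω
P = I²R = (5.37)² × 0.2765 = 7.97 W

7.97 W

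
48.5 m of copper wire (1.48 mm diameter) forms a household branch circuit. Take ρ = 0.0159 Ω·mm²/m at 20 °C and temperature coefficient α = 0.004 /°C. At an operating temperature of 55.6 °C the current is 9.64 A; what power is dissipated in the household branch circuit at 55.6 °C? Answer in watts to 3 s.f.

47.6 W

ρ = 0.0159 Ω·mm²/m = 1.59×10^-8 Ω·m
A = π(d/2)² = π(7.4000e-04 m)² = 1.720e-06 m²
R₍20₎ = ρL/A = (1.59×10^-8)(48.5)/(1.720e-06) = 0.4483 Ω
R₍55.6₎ = R₍20₎(1 + αΔT) = 0.4483 × (1 + 0.004×35.6) = 0.5121 Ω
P = I²R = (9.64)² × 0.5121 = 47.6 W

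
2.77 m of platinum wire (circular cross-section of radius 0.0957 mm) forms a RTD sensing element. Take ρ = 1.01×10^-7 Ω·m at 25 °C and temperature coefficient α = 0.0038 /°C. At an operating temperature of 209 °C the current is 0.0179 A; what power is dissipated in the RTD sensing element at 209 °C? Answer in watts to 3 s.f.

A = πr² = π(9.5700e-05 m)² = 2.877e-08 m²
R₍25₎ = ρL/A = (1.01×10^-7)(2.77)/(2.877e-08) = 9.724 Ω
R₍209₎ = R₍25₎(1 + αΔT) = 9.724 × (1 + 0.0038×184) = 16.52 Ω
P = I²R = (0.0179)² × 16.52 = 0.00529 W

0.00529 W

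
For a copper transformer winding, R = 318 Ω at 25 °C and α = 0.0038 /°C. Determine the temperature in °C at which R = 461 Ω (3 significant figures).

R = R₀(1 + α(T − T₀)) ⇒ T = T₀ + (R/R₀ − 1)/α
T = 25 + (461/318 − 1)/0.0038 = 25 + (0.4497)/0.0038 = 143 °C

143 °C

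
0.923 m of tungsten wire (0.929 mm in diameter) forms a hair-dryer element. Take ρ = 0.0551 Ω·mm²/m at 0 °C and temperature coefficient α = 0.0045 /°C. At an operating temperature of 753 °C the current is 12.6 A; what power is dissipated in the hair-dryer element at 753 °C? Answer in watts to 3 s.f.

ρ = 0.0551 Ω·mm²/m = 5.51×10^-8 Ω·m
A = π(d/2)² = π(4.6450e-04 m)² = 6.778e-07 m²
R₍0₎ = ρL/A = (5.51×10^-8)(0.923)/(6.778e-07) = 0.07503 Ω
R₍753₎ = R₍0₎(1 + αΔT) = 0.07503 × (1 + 0.0045×753) = 0.3293 Ω
P = I²R = (12.6)² × 0.3293 = 52.3 W

52.3 W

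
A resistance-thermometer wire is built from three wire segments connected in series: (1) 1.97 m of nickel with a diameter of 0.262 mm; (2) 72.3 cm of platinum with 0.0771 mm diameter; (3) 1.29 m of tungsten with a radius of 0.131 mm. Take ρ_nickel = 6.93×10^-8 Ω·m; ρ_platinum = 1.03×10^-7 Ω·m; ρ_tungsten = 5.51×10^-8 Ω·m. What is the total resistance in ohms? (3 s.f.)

Seg 1: A = π(d/2)² = π(1.3100e-04 m)² = 5.391e-08 m²
R_1 = (6.93×10^-8)(1.97)/(5.391e-08) = 2.532 Ω
Seg 2: A = π(d/2)² = π(3.8550e-05 m)² = 4.669e-09 m²
R_2 = (1.03×10^-7)(0.723)/(4.669e-09) = 15.95 Ω
Seg 3: A = πr² = π(1.3100e-04 m)² = 5.391e-08 m²
R_3 = (5.51×10^-8)(1.29)/(5.391e-08) = 1.318 Ω
R_total = R_1 + R_2 + R_3 = 19.8 Ω

19.8 Ω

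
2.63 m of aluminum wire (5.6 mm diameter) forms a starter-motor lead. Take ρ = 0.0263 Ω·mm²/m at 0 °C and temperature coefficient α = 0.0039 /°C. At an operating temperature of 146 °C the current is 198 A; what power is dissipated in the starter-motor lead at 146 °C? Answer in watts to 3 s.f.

173 W

ρ = 0.0263 Ω·mm²/m = 2.63×10^-8 Ω·m
A = π(d/2)² = π(2.8000e-03 m)² = 2.463e-05 m²
R₍0₎ = ρL/A = (2.63×10^-8)(2.63)/(2.463e-05) = 0.002808 Ω
R₍146₎ = R₍0₎(1 + αΔT) = 0.002808 × (1 + 0.0039×146) = 0.004407 Ω
P = I²R = (198)² × 0.004407 = 173 W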